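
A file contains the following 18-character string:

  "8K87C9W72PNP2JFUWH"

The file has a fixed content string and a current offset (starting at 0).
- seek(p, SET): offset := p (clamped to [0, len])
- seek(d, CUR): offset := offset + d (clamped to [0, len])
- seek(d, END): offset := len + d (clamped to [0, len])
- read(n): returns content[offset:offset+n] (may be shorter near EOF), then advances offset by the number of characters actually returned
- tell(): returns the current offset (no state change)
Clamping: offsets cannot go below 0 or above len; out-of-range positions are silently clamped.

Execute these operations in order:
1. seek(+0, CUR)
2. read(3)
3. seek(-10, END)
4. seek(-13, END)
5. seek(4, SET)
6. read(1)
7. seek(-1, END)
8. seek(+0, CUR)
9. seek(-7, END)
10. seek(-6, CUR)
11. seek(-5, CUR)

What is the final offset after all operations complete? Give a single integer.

After 1 (seek(+0, CUR)): offset=0
After 2 (read(3)): returned '8K8', offset=3
After 3 (seek(-10, END)): offset=8
After 4 (seek(-13, END)): offset=5
After 5 (seek(4, SET)): offset=4
After 6 (read(1)): returned 'C', offset=5
After 7 (seek(-1, END)): offset=17
After 8 (seek(+0, CUR)): offset=17
After 9 (seek(-7, END)): offset=11
After 10 (seek(-6, CUR)): offset=5
After 11 (seek(-5, CUR)): offset=0

Answer: 0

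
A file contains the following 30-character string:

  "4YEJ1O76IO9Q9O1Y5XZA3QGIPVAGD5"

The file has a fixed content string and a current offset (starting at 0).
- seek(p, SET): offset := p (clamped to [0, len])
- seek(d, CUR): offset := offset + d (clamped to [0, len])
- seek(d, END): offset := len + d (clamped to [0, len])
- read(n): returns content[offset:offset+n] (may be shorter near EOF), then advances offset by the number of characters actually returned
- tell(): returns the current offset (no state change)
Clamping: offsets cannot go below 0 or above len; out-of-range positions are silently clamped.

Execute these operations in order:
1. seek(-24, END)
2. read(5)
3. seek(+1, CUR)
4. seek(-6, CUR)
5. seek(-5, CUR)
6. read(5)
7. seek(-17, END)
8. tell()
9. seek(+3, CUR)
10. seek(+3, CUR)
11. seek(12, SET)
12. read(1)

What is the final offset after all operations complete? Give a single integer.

After 1 (seek(-24, END)): offset=6
After 2 (read(5)): returned '76IO9', offset=11
After 3 (seek(+1, CUR)): offset=12
After 4 (seek(-6, CUR)): offset=6
After 5 (seek(-5, CUR)): offset=1
After 6 (read(5)): returned 'YEJ1O', offset=6
After 7 (seek(-17, END)): offset=13
After 8 (tell()): offset=13
After 9 (seek(+3, CUR)): offset=16
After 10 (seek(+3, CUR)): offset=19
After 11 (seek(12, SET)): offset=12
After 12 (read(1)): returned '9', offset=13

Answer: 13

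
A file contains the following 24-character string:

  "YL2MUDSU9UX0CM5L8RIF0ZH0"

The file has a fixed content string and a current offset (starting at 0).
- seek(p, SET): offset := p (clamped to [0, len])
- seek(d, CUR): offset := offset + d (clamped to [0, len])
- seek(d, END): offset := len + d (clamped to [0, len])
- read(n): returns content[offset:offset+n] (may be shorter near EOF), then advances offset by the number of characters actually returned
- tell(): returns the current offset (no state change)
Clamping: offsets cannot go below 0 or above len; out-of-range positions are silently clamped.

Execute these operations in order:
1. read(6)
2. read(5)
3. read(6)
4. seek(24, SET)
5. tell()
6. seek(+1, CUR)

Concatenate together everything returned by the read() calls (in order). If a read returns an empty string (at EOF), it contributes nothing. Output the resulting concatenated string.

Answer: YL2MUDSU9UX0CM5L8

Derivation:
After 1 (read(6)): returned 'YL2MUD', offset=6
After 2 (read(5)): returned 'SU9UX', offset=11
After 3 (read(6)): returned '0CM5L8', offset=17
After 4 (seek(24, SET)): offset=24
After 5 (tell()): offset=24
After 6 (seek(+1, CUR)): offset=24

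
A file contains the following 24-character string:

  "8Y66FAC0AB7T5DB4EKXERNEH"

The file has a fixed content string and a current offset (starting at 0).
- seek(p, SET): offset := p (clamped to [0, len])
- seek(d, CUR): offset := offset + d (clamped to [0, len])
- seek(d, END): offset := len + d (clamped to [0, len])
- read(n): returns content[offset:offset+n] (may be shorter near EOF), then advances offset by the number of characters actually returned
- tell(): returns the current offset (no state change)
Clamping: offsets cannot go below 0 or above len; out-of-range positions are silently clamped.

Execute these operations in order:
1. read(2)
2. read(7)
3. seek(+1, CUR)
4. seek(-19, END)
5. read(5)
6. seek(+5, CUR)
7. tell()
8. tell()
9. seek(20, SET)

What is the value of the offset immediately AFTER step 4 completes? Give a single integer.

After 1 (read(2)): returned '8Y', offset=2
After 2 (read(7)): returned '66FAC0A', offset=9
After 3 (seek(+1, CUR)): offset=10
After 4 (seek(-19, END)): offset=5

Answer: 5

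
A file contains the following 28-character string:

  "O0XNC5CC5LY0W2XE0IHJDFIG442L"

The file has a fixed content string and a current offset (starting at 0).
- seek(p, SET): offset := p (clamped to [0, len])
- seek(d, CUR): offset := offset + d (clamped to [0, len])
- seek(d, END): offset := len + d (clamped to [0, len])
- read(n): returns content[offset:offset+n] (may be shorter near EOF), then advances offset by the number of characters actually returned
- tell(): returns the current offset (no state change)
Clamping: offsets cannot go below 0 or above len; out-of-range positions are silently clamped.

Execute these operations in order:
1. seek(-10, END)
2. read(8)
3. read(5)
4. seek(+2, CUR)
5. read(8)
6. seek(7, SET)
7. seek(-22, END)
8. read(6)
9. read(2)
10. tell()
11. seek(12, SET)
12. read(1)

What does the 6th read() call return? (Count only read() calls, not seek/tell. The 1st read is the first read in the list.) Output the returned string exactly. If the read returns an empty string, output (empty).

After 1 (seek(-10, END)): offset=18
After 2 (read(8)): returned 'HJDFIG44', offset=26
After 3 (read(5)): returned '2L', offset=28
After 4 (seek(+2, CUR)): offset=28
After 5 (read(8)): returned '', offset=28
After 6 (seek(7, SET)): offset=7
After 7 (seek(-22, END)): offset=6
After 8 (read(6)): returned 'CC5LY0', offset=12
After 9 (read(2)): returned 'W2', offset=14
After 10 (tell()): offset=14
After 11 (seek(12, SET)): offset=12
After 12 (read(1)): returned 'W', offset=13

Answer: W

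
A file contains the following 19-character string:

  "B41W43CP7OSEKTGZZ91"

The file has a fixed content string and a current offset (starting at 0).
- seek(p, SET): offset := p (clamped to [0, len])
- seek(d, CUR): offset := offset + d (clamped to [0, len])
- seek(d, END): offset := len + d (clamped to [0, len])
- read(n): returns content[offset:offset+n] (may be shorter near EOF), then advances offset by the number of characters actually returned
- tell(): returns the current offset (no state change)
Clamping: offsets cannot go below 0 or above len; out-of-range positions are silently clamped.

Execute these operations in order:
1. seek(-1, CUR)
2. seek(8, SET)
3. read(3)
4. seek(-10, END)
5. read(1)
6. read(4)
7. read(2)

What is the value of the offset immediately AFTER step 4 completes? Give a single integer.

Answer: 9

Derivation:
After 1 (seek(-1, CUR)): offset=0
After 2 (seek(8, SET)): offset=8
After 3 (read(3)): returned '7OS', offset=11
After 4 (seek(-10, END)): offset=9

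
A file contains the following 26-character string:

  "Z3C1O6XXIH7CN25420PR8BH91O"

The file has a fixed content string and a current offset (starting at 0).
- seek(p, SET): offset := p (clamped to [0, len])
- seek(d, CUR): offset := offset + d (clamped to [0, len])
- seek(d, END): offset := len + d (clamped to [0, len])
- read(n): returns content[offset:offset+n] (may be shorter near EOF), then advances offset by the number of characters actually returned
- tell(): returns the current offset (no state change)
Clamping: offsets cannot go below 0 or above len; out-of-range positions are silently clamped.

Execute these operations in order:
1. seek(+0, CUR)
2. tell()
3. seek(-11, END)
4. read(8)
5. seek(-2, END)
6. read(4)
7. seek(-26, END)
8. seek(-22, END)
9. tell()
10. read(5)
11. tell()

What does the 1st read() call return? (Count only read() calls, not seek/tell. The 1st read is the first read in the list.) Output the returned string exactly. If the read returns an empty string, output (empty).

Answer: 420PR8BH

Derivation:
After 1 (seek(+0, CUR)): offset=0
After 2 (tell()): offset=0
After 3 (seek(-11, END)): offset=15
After 4 (read(8)): returned '420PR8BH', offset=23
After 5 (seek(-2, END)): offset=24
After 6 (read(4)): returned '1O', offset=26
After 7 (seek(-26, END)): offset=0
After 8 (seek(-22, END)): offset=4
After 9 (tell()): offset=4
After 10 (read(5)): returned 'O6XXI', offset=9
After 11 (tell()): offset=9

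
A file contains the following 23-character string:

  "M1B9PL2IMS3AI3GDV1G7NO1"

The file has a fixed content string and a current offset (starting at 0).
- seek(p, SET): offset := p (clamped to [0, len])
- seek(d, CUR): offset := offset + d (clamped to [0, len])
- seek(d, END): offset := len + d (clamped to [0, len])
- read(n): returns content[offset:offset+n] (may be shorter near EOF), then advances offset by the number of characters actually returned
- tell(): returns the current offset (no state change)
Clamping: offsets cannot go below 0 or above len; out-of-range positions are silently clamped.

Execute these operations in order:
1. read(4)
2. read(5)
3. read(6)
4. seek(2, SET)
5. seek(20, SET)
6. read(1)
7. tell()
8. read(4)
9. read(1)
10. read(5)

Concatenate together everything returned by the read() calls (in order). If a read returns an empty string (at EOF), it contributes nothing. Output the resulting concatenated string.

Answer: M1B9PL2IMS3AI3GNO1

Derivation:
After 1 (read(4)): returned 'M1B9', offset=4
After 2 (read(5)): returned 'PL2IM', offset=9
After 3 (read(6)): returned 'S3AI3G', offset=15
After 4 (seek(2, SET)): offset=2
After 5 (seek(20, SET)): offset=20
After 6 (read(1)): returned 'N', offset=21
After 7 (tell()): offset=21
After 8 (read(4)): returned 'O1', offset=23
After 9 (read(1)): returned '', offset=23
After 10 (read(5)): returned '', offset=23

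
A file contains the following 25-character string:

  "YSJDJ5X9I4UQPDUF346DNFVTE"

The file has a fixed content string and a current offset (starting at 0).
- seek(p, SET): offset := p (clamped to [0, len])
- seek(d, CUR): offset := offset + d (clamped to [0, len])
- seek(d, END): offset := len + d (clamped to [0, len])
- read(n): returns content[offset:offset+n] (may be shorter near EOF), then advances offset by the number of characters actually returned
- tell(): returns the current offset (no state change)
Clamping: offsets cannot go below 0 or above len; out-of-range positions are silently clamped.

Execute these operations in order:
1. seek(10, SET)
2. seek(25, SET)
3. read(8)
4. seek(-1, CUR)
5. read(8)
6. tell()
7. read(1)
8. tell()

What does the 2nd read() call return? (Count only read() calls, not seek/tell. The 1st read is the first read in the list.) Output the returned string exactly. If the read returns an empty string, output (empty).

Answer: E

Derivation:
After 1 (seek(10, SET)): offset=10
After 2 (seek(25, SET)): offset=25
After 3 (read(8)): returned '', offset=25
After 4 (seek(-1, CUR)): offset=24
After 5 (read(8)): returned 'E', offset=25
After 6 (tell()): offset=25
After 7 (read(1)): returned '', offset=25
After 8 (tell()): offset=25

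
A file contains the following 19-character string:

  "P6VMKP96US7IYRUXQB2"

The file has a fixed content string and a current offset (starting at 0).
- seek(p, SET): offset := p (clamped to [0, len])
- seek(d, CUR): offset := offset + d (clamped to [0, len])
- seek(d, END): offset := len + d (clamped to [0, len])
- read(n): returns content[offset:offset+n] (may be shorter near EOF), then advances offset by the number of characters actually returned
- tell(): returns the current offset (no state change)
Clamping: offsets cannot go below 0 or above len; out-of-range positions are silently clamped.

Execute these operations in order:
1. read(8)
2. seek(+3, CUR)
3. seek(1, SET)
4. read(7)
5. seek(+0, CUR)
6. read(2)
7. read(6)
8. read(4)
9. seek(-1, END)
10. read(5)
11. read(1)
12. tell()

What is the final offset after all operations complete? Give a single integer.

After 1 (read(8)): returned 'P6VMKP96', offset=8
After 2 (seek(+3, CUR)): offset=11
After 3 (seek(1, SET)): offset=1
After 4 (read(7)): returned '6VMKP96', offset=8
After 5 (seek(+0, CUR)): offset=8
After 6 (read(2)): returned 'US', offset=10
After 7 (read(6)): returned '7IYRUX', offset=16
After 8 (read(4)): returned 'QB2', offset=19
After 9 (seek(-1, END)): offset=18
After 10 (read(5)): returned '2', offset=19
After 11 (read(1)): returned '', offset=19
After 12 (tell()): offset=19

Answer: 19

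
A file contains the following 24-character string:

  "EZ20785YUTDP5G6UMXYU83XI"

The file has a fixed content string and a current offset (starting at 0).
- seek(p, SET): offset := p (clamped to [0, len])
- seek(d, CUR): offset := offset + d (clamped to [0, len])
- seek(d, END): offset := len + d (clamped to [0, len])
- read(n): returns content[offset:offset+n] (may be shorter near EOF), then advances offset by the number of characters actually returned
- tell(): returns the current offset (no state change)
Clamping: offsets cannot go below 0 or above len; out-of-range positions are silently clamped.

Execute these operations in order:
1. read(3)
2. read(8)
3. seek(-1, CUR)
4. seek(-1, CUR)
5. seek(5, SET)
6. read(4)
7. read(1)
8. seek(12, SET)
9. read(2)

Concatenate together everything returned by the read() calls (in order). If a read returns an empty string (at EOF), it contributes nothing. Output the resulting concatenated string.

After 1 (read(3)): returned 'EZ2', offset=3
After 2 (read(8)): returned '0785YUTD', offset=11
After 3 (seek(-1, CUR)): offset=10
After 4 (seek(-1, CUR)): offset=9
After 5 (seek(5, SET)): offset=5
After 6 (read(4)): returned '85YU', offset=9
After 7 (read(1)): returned 'T', offset=10
After 8 (seek(12, SET)): offset=12
After 9 (read(2)): returned '5G', offset=14

Answer: EZ20785YUTD85YUT5G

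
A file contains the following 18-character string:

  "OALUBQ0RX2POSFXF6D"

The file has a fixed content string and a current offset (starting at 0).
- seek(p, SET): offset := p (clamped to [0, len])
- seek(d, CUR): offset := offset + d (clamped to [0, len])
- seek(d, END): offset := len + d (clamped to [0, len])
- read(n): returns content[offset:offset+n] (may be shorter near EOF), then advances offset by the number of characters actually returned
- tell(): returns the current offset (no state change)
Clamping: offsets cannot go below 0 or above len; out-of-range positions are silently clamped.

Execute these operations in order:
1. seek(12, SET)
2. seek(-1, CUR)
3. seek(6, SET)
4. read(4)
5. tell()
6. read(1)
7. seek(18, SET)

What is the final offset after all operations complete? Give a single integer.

Answer: 18

Derivation:
After 1 (seek(12, SET)): offset=12
After 2 (seek(-1, CUR)): offset=11
After 3 (seek(6, SET)): offset=6
After 4 (read(4)): returned '0RX2', offset=10
After 5 (tell()): offset=10
After 6 (read(1)): returned 'P', offset=11
After 7 (seek(18, SET)): offset=18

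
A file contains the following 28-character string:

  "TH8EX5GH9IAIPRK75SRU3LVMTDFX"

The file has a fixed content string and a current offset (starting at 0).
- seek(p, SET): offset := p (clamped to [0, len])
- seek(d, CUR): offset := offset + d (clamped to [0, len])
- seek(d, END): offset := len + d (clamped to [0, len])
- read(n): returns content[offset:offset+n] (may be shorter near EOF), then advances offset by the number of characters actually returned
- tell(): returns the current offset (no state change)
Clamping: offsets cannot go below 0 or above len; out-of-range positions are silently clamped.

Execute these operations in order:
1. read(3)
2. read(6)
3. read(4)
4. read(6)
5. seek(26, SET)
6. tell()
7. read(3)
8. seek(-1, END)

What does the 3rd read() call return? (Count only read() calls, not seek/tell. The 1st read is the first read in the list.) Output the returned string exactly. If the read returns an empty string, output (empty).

Answer: IAIP

Derivation:
After 1 (read(3)): returned 'TH8', offset=3
After 2 (read(6)): returned 'EX5GH9', offset=9
After 3 (read(4)): returned 'IAIP', offset=13
After 4 (read(6)): returned 'RK75SR', offset=19
After 5 (seek(26, SET)): offset=26
After 6 (tell()): offset=26
After 7 (read(3)): returned 'FX', offset=28
After 8 (seek(-1, END)): offset=27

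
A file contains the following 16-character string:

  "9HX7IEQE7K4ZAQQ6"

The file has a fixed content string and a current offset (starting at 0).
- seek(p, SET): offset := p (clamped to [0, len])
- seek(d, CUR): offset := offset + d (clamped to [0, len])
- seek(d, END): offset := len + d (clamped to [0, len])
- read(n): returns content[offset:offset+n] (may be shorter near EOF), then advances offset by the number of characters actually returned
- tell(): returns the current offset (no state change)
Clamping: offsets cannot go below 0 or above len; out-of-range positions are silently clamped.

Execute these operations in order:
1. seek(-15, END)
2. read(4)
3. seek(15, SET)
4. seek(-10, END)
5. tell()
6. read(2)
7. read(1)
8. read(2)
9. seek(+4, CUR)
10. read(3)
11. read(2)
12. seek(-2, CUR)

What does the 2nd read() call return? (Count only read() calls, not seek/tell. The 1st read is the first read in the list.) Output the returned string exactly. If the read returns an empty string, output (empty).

Answer: QE

Derivation:
After 1 (seek(-15, END)): offset=1
After 2 (read(4)): returned 'HX7I', offset=5
After 3 (seek(15, SET)): offset=15
After 4 (seek(-10, END)): offset=6
After 5 (tell()): offset=6
After 6 (read(2)): returned 'QE', offset=8
After 7 (read(1)): returned '7', offset=9
After 8 (read(2)): returned 'K4', offset=11
After 9 (seek(+4, CUR)): offset=15
After 10 (read(3)): returned '6', offset=16
After 11 (read(2)): returned '', offset=16
After 12 (seek(-2, CUR)): offset=14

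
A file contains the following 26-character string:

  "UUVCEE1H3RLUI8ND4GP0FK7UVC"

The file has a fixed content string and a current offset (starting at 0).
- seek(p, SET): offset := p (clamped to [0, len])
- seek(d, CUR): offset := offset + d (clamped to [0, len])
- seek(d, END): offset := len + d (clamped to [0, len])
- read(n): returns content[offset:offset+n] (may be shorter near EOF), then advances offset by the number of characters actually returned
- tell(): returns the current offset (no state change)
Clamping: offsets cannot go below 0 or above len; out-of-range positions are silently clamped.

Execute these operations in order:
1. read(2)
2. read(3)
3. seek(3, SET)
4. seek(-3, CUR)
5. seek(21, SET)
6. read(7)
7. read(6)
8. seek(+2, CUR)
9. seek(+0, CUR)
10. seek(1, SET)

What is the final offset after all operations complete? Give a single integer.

After 1 (read(2)): returned 'UU', offset=2
After 2 (read(3)): returned 'VCE', offset=5
After 3 (seek(3, SET)): offset=3
After 4 (seek(-3, CUR)): offset=0
After 5 (seek(21, SET)): offset=21
After 6 (read(7)): returned 'K7UVC', offset=26
After 7 (read(6)): returned '', offset=26
After 8 (seek(+2, CUR)): offset=26
After 9 (seek(+0, CUR)): offset=26
After 10 (seek(1, SET)): offset=1

Answer: 1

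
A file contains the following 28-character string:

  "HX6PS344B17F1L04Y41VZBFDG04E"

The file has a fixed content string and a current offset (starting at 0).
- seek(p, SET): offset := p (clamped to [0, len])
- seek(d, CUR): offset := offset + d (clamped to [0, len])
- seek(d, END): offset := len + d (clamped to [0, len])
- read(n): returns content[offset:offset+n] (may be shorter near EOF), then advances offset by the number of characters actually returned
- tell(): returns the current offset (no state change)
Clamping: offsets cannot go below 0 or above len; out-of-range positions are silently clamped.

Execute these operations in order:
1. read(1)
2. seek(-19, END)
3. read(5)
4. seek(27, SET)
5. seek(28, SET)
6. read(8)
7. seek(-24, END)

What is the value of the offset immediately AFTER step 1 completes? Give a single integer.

After 1 (read(1)): returned 'H', offset=1

Answer: 1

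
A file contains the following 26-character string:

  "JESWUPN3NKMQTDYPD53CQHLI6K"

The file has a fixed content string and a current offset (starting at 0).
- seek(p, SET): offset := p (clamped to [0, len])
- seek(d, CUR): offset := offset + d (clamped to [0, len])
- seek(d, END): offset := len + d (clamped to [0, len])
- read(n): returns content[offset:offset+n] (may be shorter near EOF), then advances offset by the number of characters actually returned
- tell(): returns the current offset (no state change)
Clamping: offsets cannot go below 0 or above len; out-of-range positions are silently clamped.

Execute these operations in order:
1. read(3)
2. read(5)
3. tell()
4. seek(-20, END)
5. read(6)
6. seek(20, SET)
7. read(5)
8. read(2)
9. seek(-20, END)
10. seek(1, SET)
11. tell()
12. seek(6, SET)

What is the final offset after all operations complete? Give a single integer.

After 1 (read(3)): returned 'JES', offset=3
After 2 (read(5)): returned 'WUPN3', offset=8
After 3 (tell()): offset=8
After 4 (seek(-20, END)): offset=6
After 5 (read(6)): returned 'N3NKMQ', offset=12
After 6 (seek(20, SET)): offset=20
After 7 (read(5)): returned 'QHLI6', offset=25
After 8 (read(2)): returned 'K', offset=26
After 9 (seek(-20, END)): offset=6
After 10 (seek(1, SET)): offset=1
After 11 (tell()): offset=1
After 12 (seek(6, SET)): offset=6

Answer: 6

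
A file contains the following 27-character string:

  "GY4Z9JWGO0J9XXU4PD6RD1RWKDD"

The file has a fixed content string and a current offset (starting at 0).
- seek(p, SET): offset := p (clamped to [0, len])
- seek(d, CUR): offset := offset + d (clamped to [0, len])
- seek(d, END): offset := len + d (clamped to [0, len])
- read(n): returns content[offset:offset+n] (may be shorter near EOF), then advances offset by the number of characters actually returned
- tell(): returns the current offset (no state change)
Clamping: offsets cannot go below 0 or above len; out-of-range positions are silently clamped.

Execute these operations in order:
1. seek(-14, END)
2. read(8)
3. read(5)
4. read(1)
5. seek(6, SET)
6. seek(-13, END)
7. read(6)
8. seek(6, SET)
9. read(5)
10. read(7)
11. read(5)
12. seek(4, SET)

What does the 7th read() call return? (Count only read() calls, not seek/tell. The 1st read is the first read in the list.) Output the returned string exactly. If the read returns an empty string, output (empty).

After 1 (seek(-14, END)): offset=13
After 2 (read(8)): returned 'XU4PD6RD', offset=21
After 3 (read(5)): returned '1RWKD', offset=26
After 4 (read(1)): returned 'D', offset=27
After 5 (seek(6, SET)): offset=6
After 6 (seek(-13, END)): offset=14
After 7 (read(6)): returned 'U4PD6R', offset=20
After 8 (seek(6, SET)): offset=6
After 9 (read(5)): returned 'WGO0J', offset=11
After 10 (read(7)): returned '9XXU4PD', offset=18
After 11 (read(5)): returned '6RD1R', offset=23
After 12 (seek(4, SET)): offset=4

Answer: 6RD1R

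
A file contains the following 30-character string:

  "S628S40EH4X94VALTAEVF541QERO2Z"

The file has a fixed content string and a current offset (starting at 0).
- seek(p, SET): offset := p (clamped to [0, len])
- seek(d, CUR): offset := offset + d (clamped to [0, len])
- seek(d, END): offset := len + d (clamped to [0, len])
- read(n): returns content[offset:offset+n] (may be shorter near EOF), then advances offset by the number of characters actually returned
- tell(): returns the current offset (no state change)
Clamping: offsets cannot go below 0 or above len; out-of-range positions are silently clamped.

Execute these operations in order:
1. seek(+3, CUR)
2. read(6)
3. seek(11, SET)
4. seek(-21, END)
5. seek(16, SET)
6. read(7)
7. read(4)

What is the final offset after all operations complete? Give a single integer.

Answer: 27

Derivation:
After 1 (seek(+3, CUR)): offset=3
After 2 (read(6)): returned '8S40EH', offset=9
After 3 (seek(11, SET)): offset=11
After 4 (seek(-21, END)): offset=9
After 5 (seek(16, SET)): offset=16
After 6 (read(7)): returned 'TAEVF54', offset=23
After 7 (read(4)): returned '1QER', offset=27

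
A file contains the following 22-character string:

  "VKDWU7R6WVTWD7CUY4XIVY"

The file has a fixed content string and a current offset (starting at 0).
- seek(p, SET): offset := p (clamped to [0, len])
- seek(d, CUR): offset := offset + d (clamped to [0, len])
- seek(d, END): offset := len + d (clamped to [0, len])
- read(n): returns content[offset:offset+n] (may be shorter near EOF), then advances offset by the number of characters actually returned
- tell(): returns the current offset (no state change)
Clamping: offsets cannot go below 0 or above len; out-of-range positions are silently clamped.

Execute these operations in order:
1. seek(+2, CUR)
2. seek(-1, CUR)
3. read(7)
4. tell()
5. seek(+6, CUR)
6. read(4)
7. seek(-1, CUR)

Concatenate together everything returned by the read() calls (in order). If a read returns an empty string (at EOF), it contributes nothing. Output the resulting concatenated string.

After 1 (seek(+2, CUR)): offset=2
After 2 (seek(-1, CUR)): offset=1
After 3 (read(7)): returned 'KDWU7R6', offset=8
After 4 (tell()): offset=8
After 5 (seek(+6, CUR)): offset=14
After 6 (read(4)): returned 'CUY4', offset=18
After 7 (seek(-1, CUR)): offset=17

Answer: KDWU7R6CUY4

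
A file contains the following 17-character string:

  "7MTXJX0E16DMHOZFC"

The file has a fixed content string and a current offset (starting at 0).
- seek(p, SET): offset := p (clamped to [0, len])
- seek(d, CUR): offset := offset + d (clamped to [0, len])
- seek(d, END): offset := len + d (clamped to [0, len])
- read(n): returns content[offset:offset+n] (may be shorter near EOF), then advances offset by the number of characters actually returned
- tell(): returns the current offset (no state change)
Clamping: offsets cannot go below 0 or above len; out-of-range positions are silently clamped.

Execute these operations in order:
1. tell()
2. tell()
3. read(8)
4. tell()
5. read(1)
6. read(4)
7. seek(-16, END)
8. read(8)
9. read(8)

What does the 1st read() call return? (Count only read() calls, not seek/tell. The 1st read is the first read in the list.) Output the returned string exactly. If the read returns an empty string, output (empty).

Answer: 7MTXJX0E

Derivation:
After 1 (tell()): offset=0
After 2 (tell()): offset=0
After 3 (read(8)): returned '7MTXJX0E', offset=8
After 4 (tell()): offset=8
After 5 (read(1)): returned '1', offset=9
After 6 (read(4)): returned '6DMH', offset=13
After 7 (seek(-16, END)): offset=1
After 8 (read(8)): returned 'MTXJX0E1', offset=9
After 9 (read(8)): returned '6DMHOZFC', offset=17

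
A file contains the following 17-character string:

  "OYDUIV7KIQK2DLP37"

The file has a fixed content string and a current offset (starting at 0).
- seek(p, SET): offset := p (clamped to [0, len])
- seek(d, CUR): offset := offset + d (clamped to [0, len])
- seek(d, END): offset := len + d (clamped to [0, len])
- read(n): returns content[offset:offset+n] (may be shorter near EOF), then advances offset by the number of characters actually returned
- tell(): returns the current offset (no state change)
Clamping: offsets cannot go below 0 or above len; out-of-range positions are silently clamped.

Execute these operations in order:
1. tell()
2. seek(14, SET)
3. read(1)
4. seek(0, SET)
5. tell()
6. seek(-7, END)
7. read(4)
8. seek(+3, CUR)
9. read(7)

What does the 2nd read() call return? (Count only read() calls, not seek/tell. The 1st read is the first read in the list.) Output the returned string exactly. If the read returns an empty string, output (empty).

After 1 (tell()): offset=0
After 2 (seek(14, SET)): offset=14
After 3 (read(1)): returned 'P', offset=15
After 4 (seek(0, SET)): offset=0
After 5 (tell()): offset=0
After 6 (seek(-7, END)): offset=10
After 7 (read(4)): returned 'K2DL', offset=14
After 8 (seek(+3, CUR)): offset=17
After 9 (read(7)): returned '', offset=17

Answer: K2DL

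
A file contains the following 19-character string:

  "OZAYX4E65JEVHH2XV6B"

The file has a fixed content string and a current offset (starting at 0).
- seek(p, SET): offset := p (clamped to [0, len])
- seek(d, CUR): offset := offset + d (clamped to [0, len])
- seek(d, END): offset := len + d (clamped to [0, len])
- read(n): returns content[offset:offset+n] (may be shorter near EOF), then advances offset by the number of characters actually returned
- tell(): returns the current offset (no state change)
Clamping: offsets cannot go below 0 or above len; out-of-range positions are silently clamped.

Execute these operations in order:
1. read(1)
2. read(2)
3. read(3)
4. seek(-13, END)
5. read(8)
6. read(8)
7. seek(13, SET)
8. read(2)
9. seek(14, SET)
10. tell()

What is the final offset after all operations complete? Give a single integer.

Answer: 14

Derivation:
After 1 (read(1)): returned 'O', offset=1
After 2 (read(2)): returned 'ZA', offset=3
After 3 (read(3)): returned 'YX4', offset=6
After 4 (seek(-13, END)): offset=6
After 5 (read(8)): returned 'E65JEVHH', offset=14
After 6 (read(8)): returned '2XV6B', offset=19
After 7 (seek(13, SET)): offset=13
After 8 (read(2)): returned 'H2', offset=15
After 9 (seek(14, SET)): offset=14
After 10 (tell()): offset=14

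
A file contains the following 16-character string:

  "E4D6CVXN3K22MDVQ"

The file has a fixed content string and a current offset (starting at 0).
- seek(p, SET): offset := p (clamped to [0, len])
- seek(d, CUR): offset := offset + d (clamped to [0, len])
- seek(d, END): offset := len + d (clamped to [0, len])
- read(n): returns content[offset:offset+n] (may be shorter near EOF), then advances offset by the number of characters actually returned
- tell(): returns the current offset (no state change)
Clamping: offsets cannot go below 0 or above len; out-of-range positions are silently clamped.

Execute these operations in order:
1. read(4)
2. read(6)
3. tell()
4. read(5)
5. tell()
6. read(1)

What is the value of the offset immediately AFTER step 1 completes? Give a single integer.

Answer: 4

Derivation:
After 1 (read(4)): returned 'E4D6', offset=4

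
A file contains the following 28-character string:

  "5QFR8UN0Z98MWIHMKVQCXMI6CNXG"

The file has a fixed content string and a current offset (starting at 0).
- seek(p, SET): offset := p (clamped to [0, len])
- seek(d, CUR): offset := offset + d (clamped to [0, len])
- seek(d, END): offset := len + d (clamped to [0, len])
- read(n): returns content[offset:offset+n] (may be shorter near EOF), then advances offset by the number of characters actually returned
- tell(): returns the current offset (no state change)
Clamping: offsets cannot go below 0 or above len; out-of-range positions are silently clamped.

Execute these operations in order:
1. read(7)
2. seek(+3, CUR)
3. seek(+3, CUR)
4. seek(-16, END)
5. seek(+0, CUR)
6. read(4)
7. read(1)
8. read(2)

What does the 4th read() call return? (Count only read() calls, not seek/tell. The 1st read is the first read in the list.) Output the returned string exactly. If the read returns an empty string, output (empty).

Answer: VQ

Derivation:
After 1 (read(7)): returned '5QFR8UN', offset=7
After 2 (seek(+3, CUR)): offset=10
After 3 (seek(+3, CUR)): offset=13
After 4 (seek(-16, END)): offset=12
After 5 (seek(+0, CUR)): offset=12
After 6 (read(4)): returned 'WIHM', offset=16
After 7 (read(1)): returned 'K', offset=17
After 8 (read(2)): returned 'VQ', offset=19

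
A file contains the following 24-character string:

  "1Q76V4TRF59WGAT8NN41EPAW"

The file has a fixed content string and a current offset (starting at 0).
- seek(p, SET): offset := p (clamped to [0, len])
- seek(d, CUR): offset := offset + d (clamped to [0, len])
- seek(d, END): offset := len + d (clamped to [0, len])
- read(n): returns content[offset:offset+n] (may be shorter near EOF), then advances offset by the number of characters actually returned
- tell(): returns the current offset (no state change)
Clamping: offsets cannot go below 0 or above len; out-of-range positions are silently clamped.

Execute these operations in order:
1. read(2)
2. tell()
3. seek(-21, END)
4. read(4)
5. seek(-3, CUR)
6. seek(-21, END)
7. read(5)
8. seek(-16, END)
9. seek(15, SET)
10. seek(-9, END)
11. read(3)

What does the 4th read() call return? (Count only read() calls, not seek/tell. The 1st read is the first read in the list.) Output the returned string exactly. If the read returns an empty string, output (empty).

After 1 (read(2)): returned '1Q', offset=2
After 2 (tell()): offset=2
After 3 (seek(-21, END)): offset=3
After 4 (read(4)): returned '6V4T', offset=7
After 5 (seek(-3, CUR)): offset=4
After 6 (seek(-21, END)): offset=3
After 7 (read(5)): returned '6V4TR', offset=8
After 8 (seek(-16, END)): offset=8
After 9 (seek(15, SET)): offset=15
After 10 (seek(-9, END)): offset=15
After 11 (read(3)): returned '8NN', offset=18

Answer: 8NN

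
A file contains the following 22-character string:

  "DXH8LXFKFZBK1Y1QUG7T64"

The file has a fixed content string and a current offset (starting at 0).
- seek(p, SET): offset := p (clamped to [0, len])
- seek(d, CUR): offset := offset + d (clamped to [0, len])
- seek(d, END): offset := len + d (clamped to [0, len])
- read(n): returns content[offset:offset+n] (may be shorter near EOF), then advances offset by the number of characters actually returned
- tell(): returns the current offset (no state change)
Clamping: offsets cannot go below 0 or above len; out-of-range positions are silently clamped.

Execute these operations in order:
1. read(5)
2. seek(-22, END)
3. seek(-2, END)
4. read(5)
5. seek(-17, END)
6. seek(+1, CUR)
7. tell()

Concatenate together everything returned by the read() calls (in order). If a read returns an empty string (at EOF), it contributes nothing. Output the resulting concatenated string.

After 1 (read(5)): returned 'DXH8L', offset=5
After 2 (seek(-22, END)): offset=0
After 3 (seek(-2, END)): offset=20
After 4 (read(5)): returned '64', offset=22
After 5 (seek(-17, END)): offset=5
After 6 (seek(+1, CUR)): offset=6
After 7 (tell()): offset=6

Answer: DXH8L64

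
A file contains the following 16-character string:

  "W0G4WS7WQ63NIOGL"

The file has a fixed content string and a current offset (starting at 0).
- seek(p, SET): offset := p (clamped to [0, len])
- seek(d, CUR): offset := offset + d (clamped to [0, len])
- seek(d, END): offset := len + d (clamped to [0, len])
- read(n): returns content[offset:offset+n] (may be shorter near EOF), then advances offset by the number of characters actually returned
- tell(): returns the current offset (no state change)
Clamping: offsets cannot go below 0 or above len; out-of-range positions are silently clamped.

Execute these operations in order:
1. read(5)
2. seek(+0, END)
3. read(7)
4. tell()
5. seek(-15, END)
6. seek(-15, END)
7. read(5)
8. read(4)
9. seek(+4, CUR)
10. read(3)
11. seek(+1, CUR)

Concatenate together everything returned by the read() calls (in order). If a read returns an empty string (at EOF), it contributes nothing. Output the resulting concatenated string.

After 1 (read(5)): returned 'W0G4W', offset=5
After 2 (seek(+0, END)): offset=16
After 3 (read(7)): returned '', offset=16
After 4 (tell()): offset=16
After 5 (seek(-15, END)): offset=1
After 6 (seek(-15, END)): offset=1
After 7 (read(5)): returned '0G4WS', offset=6
After 8 (read(4)): returned '7WQ6', offset=10
After 9 (seek(+4, CUR)): offset=14
After 10 (read(3)): returned 'GL', offset=16
After 11 (seek(+1, CUR)): offset=16

Answer: W0G4W0G4WS7WQ6GL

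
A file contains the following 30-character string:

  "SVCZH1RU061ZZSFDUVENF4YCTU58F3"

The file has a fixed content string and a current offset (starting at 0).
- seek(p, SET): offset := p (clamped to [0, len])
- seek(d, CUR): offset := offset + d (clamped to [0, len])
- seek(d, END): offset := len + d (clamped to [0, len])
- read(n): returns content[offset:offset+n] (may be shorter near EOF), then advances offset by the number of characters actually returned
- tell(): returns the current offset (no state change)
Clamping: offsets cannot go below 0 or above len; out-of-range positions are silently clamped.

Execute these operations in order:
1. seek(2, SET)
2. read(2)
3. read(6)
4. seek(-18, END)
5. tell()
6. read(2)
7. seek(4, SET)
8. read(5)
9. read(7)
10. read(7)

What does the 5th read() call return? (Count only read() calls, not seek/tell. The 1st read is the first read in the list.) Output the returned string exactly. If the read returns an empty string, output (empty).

After 1 (seek(2, SET)): offset=2
After 2 (read(2)): returned 'CZ', offset=4
After 3 (read(6)): returned 'H1RU06', offset=10
After 4 (seek(-18, END)): offset=12
After 5 (tell()): offset=12
After 6 (read(2)): returned 'ZS', offset=14
After 7 (seek(4, SET)): offset=4
After 8 (read(5)): returned 'H1RU0', offset=9
After 9 (read(7)): returned '61ZZSFD', offset=16
After 10 (read(7)): returned 'UVENF4Y', offset=23

Answer: 61ZZSFD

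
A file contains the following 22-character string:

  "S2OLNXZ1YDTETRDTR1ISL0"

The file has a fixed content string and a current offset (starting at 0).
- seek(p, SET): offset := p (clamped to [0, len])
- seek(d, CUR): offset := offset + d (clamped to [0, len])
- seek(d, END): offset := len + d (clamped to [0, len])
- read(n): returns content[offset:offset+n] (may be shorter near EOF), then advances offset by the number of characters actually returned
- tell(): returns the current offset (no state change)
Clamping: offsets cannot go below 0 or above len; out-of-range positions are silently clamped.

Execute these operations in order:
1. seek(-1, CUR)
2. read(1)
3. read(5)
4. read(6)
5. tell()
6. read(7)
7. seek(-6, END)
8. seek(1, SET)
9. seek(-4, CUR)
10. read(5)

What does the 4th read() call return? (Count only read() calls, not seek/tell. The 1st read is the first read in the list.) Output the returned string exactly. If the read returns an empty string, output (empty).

Answer: TRDTR1I

Derivation:
After 1 (seek(-1, CUR)): offset=0
After 2 (read(1)): returned 'S', offset=1
After 3 (read(5)): returned '2OLNX', offset=6
After 4 (read(6)): returned 'Z1YDTE', offset=12
After 5 (tell()): offset=12
After 6 (read(7)): returned 'TRDTR1I', offset=19
After 7 (seek(-6, END)): offset=16
After 8 (seek(1, SET)): offset=1
After 9 (seek(-4, CUR)): offset=0
After 10 (read(5)): returned 'S2OLN', offset=5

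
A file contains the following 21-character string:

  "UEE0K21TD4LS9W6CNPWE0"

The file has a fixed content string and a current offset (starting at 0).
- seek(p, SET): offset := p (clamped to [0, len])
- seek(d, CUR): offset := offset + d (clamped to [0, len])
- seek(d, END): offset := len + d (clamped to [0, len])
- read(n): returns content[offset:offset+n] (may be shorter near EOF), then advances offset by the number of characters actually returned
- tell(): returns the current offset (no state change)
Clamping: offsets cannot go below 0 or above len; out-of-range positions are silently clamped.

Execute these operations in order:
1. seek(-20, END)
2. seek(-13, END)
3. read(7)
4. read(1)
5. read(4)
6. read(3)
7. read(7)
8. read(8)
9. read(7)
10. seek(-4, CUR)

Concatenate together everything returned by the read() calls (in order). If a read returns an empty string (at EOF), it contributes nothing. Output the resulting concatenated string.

Answer: D4LS9W6CNPWE0

Derivation:
After 1 (seek(-20, END)): offset=1
After 2 (seek(-13, END)): offset=8
After 3 (read(7)): returned 'D4LS9W6', offset=15
After 4 (read(1)): returned 'C', offset=16
After 5 (read(4)): returned 'NPWE', offset=20
After 6 (read(3)): returned '0', offset=21
After 7 (read(7)): returned '', offset=21
After 8 (read(8)): returned '', offset=21
After 9 (read(7)): returned '', offset=21
After 10 (seek(-4, CUR)): offset=17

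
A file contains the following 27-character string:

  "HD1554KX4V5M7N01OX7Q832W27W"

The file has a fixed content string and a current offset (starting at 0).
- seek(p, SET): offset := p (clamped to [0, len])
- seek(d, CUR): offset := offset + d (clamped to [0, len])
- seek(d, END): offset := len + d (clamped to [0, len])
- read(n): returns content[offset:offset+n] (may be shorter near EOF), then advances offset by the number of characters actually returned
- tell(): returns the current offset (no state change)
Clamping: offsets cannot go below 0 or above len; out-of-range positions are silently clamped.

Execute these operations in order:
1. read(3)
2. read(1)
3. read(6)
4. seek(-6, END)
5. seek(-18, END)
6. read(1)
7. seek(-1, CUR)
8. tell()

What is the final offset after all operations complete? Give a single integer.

After 1 (read(3)): returned 'HD1', offset=3
After 2 (read(1)): returned '5', offset=4
After 3 (read(6)): returned '54KX4V', offset=10
After 4 (seek(-6, END)): offset=21
After 5 (seek(-18, END)): offset=9
After 6 (read(1)): returned 'V', offset=10
After 7 (seek(-1, CUR)): offset=9
After 8 (tell()): offset=9

Answer: 9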